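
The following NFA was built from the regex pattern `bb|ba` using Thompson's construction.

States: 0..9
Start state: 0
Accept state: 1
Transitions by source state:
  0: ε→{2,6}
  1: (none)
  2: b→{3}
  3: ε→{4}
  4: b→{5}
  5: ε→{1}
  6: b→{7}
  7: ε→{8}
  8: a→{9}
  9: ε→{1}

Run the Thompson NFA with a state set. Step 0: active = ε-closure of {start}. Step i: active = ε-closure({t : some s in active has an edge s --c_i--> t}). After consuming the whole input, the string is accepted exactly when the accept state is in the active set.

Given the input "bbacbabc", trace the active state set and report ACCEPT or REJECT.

start: ε-closure({0}) = {0,2,6}
'b' @ 1: {3,4,7,8}
'b' @ 2: {1,5}  ✓accept
'a' @ 3: {}  — state set empty
rest 'cbabc' ignored (set empty)
final: {}; accept 1 not in set

Answer: REJECT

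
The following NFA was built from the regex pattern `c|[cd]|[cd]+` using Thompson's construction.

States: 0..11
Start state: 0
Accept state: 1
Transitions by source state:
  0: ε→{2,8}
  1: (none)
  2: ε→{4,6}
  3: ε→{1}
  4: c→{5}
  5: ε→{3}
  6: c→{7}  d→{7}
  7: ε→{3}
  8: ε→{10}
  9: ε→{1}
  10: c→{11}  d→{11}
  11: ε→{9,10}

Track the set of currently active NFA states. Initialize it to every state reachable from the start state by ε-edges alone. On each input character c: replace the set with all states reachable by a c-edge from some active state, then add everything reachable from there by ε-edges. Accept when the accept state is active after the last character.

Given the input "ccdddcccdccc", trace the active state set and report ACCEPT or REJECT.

start: ε-closure({0}) = {0,2,4,6,8,10}
'c' @ 1: {1,3,5,7,9,10,11}  [accepting]
'c' @ 2: {1,9,10,11}  [accepting]
'd' @ 3: {1,9,10,11}  [accepting]
'd' @ 4: {1,9,10,11}  [accepting]
'd' @ 5: {1,9,10,11}  [accepting]
'c' @ 6: {1,9,10,11}  [accepting]
'c' @ 7: {1,9,10,11}  [accepting]
'c' @ 8: {1,9,10,11}  [accepting]
'd' @ 9: {1,9,10,11}  [accepting]
'c' @ 10: {1,9,10,11}  [accepting]
'c' @ 11: {1,9,10,11}  [accepting]
'c' @ 12: {1,9,10,11}  [accepting]
after full input: {1,9,10,11}  (accept=1 in)

Answer: ACCEPT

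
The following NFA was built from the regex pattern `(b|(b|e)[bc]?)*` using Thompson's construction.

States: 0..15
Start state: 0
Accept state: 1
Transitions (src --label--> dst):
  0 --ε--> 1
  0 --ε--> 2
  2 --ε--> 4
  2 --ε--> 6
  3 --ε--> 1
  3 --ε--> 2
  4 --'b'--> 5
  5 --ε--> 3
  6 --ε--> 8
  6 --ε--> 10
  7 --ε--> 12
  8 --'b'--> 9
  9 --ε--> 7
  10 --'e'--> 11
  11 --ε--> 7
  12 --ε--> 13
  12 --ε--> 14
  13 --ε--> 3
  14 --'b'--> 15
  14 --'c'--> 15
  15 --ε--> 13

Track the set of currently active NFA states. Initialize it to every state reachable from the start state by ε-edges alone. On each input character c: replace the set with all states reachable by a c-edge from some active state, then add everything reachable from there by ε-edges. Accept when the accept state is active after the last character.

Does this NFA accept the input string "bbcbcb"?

start: ε-closure({0}) = {0,1,2,4,6,8,10}
'b' @ 1: {1,2,3,4,5,6,7,8,9,10,12,13,14}  [accepting]
'b' @ 2: {1,2,3,4,5,6,7,8,9,10,12,13,14,15}  [accepting]
'c' @ 3: {1,2,3,4,6,8,10,13,15}  [accepting]
'b' @ 4: {1,2,3,4,5,6,7,8,9,10,12,13,14}  [accepting]
'c' @ 5: {1,2,3,4,6,8,10,13,15}  [accepting]
'b' @ 6: {1,2,3,4,5,6,7,8,9,10,12,13,14}  [accepting]
final: {1,2,3,4,5,6,7,8,9,10,12,13,14}; accept 1 in set

Answer: ACCEPT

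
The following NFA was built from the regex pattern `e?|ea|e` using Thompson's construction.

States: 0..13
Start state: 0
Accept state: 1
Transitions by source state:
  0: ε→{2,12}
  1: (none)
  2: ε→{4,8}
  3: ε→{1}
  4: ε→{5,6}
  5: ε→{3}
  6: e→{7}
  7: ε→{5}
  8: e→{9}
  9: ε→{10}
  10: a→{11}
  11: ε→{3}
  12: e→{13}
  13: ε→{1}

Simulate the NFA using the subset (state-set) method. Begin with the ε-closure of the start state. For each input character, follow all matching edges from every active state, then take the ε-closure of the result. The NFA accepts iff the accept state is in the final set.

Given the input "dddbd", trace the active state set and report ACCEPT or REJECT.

S₀ = ε-closure({0}) = {0,1,2,3,4,5,6,8,12}
'd' @ 1: {}  — state set empty
rest 'ddbd' ignored (set empty)
end set {} — state 1 not in

Answer: REJECT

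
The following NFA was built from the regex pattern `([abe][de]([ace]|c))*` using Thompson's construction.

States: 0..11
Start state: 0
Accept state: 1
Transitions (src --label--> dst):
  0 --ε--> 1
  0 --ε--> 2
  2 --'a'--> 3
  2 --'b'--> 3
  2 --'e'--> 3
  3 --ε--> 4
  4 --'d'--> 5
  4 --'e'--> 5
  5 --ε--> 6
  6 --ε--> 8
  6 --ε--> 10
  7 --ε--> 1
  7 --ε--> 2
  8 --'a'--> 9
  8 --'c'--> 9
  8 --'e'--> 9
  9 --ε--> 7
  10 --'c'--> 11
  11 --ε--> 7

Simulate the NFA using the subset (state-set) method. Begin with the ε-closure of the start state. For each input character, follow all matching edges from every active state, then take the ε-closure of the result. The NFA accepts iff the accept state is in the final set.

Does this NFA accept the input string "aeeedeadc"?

S₀ = ε-closure({0}) = {0,1,2}
'a' @ 1: {3,4}
'e' @ 2: {5,6,8,10}
'e' @ 3: {1,2,7,9}  [accepting]
'e' @ 4: {3,4}
'd' @ 5: {5,6,8,10}
'e' @ 6: {1,2,7,9}  [accepting]
'a' @ 7: {3,4}
'd' @ 8: {5,6,8,10}
'c' @ 9: {1,2,7,9,11}  [accepting]
final: {1,2,7,9,11}; accept 1 in set

Answer: ACCEPT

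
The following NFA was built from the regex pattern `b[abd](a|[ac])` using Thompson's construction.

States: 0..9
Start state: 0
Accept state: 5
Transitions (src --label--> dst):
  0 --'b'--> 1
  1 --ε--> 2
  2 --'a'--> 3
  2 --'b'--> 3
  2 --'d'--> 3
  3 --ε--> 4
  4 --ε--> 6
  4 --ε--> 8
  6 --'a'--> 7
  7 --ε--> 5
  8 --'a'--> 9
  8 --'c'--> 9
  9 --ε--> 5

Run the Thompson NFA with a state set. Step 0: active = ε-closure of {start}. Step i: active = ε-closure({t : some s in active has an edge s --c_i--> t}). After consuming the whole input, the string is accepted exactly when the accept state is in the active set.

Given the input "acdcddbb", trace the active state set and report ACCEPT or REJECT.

Answer: REJECT

Trace:
start: ε-closure({0}) = {0}
'a' @ 1: {}  — state set empty
rest 'cdcddbb' ignored (set empty)
end set {} — state 5 not in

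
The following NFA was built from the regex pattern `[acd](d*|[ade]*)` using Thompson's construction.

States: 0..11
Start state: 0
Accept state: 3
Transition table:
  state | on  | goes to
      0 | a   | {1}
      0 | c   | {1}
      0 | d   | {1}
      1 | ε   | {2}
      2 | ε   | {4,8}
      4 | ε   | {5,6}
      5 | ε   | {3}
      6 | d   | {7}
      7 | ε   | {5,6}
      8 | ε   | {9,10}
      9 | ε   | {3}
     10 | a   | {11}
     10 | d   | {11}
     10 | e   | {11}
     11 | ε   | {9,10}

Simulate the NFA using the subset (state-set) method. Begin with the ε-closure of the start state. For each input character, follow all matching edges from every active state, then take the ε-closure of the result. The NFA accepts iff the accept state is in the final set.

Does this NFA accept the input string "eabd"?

Answer: REJECT

Derivation:
start: ε-closure({0}) = {0}
'e' @ 1: {}  — dead — no transitions
rest 'abd' ignored (set empty)
after full input: {}  (accept=3 not in)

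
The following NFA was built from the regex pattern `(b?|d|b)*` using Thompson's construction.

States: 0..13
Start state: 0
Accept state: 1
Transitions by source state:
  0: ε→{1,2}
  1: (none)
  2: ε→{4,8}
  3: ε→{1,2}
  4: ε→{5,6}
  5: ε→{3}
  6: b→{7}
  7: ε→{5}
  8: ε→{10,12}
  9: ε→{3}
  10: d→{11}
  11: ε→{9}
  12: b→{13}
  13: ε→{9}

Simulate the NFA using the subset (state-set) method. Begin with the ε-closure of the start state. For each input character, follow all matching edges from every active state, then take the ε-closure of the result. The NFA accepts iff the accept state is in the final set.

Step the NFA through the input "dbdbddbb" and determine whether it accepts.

initial (ε-close {0}): {0,1,2,3,4,5,6,8,10,12}
'd' @ 1: {1,2,3,4,5,6,8,9,10,11,12}  (accept∈set)
'b' @ 2: {1,2,3,4,5,6,7,8,9,10,12,13}  (accept∈set)
'd' @ 3: {1,2,3,4,5,6,8,9,10,11,12}  (accept∈set)
'b' @ 4: {1,2,3,4,5,6,7,8,9,10,12,13}  (accept∈set)
'd' @ 5: {1,2,3,4,5,6,8,9,10,11,12}  (accept∈set)
'd' @ 6: {1,2,3,4,5,6,8,9,10,11,12}  (accept∈set)
'b' @ 7: {1,2,3,4,5,6,7,8,9,10,12,13}  (accept∈set)
'b' @ 8: {1,2,3,4,5,6,7,8,9,10,12,13}  (accept∈set)
after full input: {1,2,3,4,5,6,7,8,9,10,12,13}  (accept=1 in)

Answer: ACCEPT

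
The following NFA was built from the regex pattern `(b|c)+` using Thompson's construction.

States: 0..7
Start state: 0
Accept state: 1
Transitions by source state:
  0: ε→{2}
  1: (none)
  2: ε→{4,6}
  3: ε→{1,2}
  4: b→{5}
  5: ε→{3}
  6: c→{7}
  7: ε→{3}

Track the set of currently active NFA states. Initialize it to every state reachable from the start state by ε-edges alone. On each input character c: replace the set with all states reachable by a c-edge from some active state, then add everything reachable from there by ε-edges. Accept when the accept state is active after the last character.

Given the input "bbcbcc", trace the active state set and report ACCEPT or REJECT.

Answer: ACCEPT

Derivation:
start: ε-closure({0}) = {0,2,4,6}
'b' @ 1: {1,2,3,4,5,6}  ✓accept
'b' @ 2: {1,2,3,4,5,6}  ✓accept
'c' @ 3: {1,2,3,4,6,7}  ✓accept
'b' @ 4: {1,2,3,4,5,6}  ✓accept
'c' @ 5: {1,2,3,4,6,7}  ✓accept
'c' @ 6: {1,2,3,4,6,7}  ✓accept
after full input: {1,2,3,4,6,7}  (accept=1 in)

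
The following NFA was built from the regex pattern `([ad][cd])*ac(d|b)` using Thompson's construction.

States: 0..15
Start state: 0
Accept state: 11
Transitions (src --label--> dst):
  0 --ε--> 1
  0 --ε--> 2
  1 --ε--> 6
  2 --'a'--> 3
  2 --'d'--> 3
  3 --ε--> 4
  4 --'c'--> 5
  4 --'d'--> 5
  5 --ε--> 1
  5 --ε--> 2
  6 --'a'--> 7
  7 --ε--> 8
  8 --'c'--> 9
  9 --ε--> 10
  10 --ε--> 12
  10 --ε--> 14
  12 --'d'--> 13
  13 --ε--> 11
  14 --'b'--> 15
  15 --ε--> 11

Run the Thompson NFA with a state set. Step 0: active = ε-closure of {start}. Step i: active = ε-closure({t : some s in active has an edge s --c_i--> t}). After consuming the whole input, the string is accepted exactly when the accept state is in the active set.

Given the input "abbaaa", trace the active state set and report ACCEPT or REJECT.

start: ε-closure({0}) = {0,1,2,6}
'a' @ 1: {3,4,7,8}
'b' @ 2: {}  — dead — no transitions
rest 'baaa' ignored (set empty)
final: {}; accept 11 not in set

Answer: REJECT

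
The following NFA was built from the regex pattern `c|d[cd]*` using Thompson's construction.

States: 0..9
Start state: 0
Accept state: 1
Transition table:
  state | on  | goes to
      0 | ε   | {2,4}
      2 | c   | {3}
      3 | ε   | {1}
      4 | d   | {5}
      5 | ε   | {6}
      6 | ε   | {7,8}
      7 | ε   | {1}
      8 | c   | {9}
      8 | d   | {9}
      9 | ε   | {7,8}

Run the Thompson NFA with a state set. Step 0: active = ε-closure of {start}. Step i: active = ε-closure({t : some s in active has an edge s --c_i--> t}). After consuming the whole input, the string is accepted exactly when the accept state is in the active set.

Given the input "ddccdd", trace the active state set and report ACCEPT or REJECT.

Answer: ACCEPT

Steps:
initial (ε-close {0}): {0,2,4}
'd' @ 1: {1,5,6,7,8}  (accept∈set)
'd' @ 2: {1,7,8,9}  (accept∈set)
'c' @ 3: {1,7,8,9}  (accept∈set)
'c' @ 4: {1,7,8,9}  (accept∈set)
'd' @ 5: {1,7,8,9}  (accept∈set)
'd' @ 6: {1,7,8,9}  (accept∈set)
after full input: {1,7,8,9}  (accept=1 in)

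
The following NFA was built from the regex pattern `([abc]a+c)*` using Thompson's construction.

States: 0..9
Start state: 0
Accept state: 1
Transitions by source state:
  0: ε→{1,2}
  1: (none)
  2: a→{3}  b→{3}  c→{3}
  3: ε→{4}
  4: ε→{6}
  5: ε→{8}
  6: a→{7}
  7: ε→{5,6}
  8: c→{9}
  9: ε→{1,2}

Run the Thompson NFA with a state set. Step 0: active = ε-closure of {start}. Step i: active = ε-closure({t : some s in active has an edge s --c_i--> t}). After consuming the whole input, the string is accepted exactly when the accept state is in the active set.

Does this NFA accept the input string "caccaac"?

start: ε-closure({0}) = {0,1,2}
'c' @ 1: {3,4,6}
'a' @ 2: {5,6,7,8}
'c' @ 3: {1,2,9}  [accepting]
'c' @ 4: {3,4,6}
'a' @ 5: {5,6,7,8}
'a' @ 6: {5,6,7,8}
'c' @ 7: {1,2,9}  [accepting]
end set {1,2,9} — state 1 in

Answer: ACCEPT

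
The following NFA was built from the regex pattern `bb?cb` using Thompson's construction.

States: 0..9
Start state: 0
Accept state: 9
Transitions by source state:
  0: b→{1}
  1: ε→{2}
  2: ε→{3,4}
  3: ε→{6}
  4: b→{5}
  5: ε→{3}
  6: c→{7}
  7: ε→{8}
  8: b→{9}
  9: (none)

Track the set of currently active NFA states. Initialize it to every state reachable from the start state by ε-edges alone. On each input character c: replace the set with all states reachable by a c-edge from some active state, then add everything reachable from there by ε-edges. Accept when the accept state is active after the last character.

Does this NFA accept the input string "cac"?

Answer: REJECT

Trace:
S₀ = ε-closure({0}) = {0}
'c' @ 1: {}  — no active states
rest 'ac' ignored (set empty)
after full input: {}  (accept=9 not in)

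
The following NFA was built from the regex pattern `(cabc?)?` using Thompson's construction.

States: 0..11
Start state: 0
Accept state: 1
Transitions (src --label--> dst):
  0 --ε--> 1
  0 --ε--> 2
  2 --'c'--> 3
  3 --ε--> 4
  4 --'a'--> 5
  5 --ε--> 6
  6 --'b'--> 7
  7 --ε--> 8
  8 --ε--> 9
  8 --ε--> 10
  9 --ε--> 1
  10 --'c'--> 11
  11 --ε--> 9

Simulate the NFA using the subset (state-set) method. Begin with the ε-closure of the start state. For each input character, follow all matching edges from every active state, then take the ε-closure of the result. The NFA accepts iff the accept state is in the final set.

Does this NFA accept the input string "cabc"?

S₀ = ε-closure({0}) = {0,1,2}
'c' @ 1: {3,4}
'a' @ 2: {5,6}
'b' @ 3: {1,7,8,9,10}  ✓accept
'c' @ 4: {1,9,11}  ✓accept
after full input: {1,9,11}  (accept=1 in)

Answer: ACCEPT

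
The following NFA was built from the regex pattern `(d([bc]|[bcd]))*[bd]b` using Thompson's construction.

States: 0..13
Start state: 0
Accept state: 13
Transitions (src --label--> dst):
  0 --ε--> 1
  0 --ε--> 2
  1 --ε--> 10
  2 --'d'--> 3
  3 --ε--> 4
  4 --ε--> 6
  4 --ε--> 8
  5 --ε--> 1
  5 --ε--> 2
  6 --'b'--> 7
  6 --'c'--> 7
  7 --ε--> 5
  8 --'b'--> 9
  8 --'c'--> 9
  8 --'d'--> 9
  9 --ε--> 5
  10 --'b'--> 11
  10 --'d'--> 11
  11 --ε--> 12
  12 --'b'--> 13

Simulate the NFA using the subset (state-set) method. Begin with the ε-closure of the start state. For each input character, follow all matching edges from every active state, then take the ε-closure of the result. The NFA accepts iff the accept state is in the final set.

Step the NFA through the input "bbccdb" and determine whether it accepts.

start: ε-closure({0}) = {0,1,2,10}
'b' @ 1: {11,12}
'b' @ 2: {13}  [accepting]
'c' @ 3: {}  — no active states
rest 'cdb' ignored (set empty)
final: {}; accept 13 not in set

Answer: REJECT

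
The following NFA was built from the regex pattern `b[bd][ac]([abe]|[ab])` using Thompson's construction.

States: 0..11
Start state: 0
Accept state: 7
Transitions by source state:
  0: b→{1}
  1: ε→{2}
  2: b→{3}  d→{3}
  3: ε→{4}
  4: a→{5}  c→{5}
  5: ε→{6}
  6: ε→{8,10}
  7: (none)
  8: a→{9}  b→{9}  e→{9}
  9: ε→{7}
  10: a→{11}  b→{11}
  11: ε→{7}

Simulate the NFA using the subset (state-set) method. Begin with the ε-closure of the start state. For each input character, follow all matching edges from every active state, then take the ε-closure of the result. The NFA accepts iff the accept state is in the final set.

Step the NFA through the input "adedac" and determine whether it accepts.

S₀ = ε-closure({0}) = {0}
'a' @ 1: {}  — dead — no transitions
rest 'dedac' ignored (set empty)
end set {} — state 7 not in

Answer: REJECT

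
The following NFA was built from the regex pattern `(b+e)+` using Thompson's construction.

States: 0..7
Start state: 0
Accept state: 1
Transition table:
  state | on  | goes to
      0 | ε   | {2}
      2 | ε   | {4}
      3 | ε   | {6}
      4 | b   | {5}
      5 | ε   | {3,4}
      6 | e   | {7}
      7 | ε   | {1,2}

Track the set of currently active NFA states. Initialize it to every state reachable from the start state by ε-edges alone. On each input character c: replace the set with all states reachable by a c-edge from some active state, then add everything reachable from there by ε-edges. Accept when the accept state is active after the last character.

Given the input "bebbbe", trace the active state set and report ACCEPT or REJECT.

initial (ε-close {0}): {0,2,4}
'b' @ 1: {3,4,5,6}
'e' @ 2: {1,2,4,7}  [accepting]
'b' @ 3: {3,4,5,6}
'b' @ 4: {3,4,5,6}
'b' @ 5: {3,4,5,6}
'e' @ 6: {1,2,4,7}  [accepting]
final: {1,2,4,7}; accept 1 in set

Answer: ACCEPT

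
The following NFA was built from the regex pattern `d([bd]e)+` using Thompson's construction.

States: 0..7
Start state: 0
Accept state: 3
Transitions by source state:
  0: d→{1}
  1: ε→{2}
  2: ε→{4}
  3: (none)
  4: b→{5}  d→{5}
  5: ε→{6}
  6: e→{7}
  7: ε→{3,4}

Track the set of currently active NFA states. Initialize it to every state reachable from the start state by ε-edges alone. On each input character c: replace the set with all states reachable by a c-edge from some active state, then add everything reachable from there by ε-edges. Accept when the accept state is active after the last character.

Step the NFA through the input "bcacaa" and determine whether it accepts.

start: ε-closure({0}) = {0}
'b' @ 1: {}  — state set empty
rest 'cacaa' ignored (set empty)
end set {} — state 3 not in

Answer: REJECT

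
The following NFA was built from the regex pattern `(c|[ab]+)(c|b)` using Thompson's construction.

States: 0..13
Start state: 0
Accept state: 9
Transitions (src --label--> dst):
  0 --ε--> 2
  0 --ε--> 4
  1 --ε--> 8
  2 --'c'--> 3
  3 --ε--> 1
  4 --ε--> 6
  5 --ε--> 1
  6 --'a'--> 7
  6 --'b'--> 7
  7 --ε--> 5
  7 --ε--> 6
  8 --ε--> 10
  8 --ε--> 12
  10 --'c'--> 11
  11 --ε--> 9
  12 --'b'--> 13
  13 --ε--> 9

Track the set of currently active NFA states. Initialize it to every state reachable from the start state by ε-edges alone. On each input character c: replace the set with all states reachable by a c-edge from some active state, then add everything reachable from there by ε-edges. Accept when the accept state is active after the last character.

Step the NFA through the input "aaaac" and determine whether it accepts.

initial (ε-close {0}): {0,2,4,6}
'a' @ 1: {1,5,6,7,8,10,12}
'a' @ 2: {1,5,6,7,8,10,12}
'a' @ 3: {1,5,6,7,8,10,12}
'a' @ 4: {1,5,6,7,8,10,12}
'c' @ 5: {9,11}  [accepting]
after full input: {9,11}  (accept=9 in)

Answer: ACCEPT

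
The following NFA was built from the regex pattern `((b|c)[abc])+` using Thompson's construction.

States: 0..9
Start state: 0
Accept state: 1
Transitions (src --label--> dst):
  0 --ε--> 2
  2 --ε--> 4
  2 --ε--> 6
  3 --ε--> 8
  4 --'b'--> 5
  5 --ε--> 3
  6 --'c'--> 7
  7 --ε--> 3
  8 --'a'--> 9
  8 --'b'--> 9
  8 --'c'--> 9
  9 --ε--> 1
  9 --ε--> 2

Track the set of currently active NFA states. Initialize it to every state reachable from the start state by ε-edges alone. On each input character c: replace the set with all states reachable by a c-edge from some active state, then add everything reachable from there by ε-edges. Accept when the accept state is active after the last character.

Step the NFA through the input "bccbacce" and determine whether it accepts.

Answer: REJECT

Derivation:
S₀ = ε-closure({0}) = {0,2,4,6}
'b' @ 1: {3,5,8}
'c' @ 2: {1,2,4,6,9}  ✓accept
'c' @ 3: {3,7,8}
'b' @ 4: {1,2,4,6,9}  ✓accept
'a' @ 5: {}  — dead — no transitions
rest 'cce' ignored (set empty)
end set {} — state 1 not in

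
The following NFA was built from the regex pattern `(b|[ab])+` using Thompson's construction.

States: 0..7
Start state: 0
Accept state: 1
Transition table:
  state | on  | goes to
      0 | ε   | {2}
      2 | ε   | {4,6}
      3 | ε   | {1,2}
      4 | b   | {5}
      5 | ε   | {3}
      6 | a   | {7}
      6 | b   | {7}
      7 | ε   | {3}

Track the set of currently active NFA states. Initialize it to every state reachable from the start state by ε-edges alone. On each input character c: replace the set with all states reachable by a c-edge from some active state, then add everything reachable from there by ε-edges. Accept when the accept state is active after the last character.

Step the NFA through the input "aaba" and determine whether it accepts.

S₀ = ε-closure({0}) = {0,2,4,6}
'a' @ 1: {1,2,3,4,6,7}  ✓accept
'a' @ 2: {1,2,3,4,6,7}  ✓accept
'b' @ 3: {1,2,3,4,5,6,7}  ✓accept
'a' @ 4: {1,2,3,4,6,7}  ✓accept
end set {1,2,3,4,6,7} — state 1 in

Answer: ACCEPT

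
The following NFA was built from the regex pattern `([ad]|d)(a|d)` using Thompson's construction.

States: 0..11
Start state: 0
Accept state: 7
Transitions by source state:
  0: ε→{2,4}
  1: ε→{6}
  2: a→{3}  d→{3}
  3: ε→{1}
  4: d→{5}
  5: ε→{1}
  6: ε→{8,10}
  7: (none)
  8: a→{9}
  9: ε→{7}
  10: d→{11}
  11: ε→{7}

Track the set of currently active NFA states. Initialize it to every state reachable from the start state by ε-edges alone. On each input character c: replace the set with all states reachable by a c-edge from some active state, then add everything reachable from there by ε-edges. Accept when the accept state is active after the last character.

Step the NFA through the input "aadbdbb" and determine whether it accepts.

initial (ε-close {0}): {0,2,4}
'a' @ 1: {1,3,6,8,10}
'a' @ 2: {7,9}  [accepting]
'd' @ 3: {}  — state set empty
rest 'bdbb' ignored (set empty)
end set {} — state 7 not in

Answer: REJECT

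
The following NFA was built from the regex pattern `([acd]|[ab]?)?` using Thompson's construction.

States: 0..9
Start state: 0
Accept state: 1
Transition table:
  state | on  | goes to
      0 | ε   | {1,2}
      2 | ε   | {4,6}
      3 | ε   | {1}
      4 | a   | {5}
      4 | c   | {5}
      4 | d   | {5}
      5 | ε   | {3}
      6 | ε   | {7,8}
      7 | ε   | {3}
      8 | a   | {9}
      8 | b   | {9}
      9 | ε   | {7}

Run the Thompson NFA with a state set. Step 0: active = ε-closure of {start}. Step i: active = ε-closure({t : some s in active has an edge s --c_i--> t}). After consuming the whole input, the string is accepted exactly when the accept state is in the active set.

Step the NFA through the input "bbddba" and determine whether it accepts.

S₀ = ε-closure({0}) = {0,1,2,3,4,6,7,8}
'b' @ 1: {1,3,7,9}  (accept∈set)
'b' @ 2: {}  — no active states
rest 'ddba' ignored (set empty)
after full input: {}  (accept=1 not in)

Answer: REJECT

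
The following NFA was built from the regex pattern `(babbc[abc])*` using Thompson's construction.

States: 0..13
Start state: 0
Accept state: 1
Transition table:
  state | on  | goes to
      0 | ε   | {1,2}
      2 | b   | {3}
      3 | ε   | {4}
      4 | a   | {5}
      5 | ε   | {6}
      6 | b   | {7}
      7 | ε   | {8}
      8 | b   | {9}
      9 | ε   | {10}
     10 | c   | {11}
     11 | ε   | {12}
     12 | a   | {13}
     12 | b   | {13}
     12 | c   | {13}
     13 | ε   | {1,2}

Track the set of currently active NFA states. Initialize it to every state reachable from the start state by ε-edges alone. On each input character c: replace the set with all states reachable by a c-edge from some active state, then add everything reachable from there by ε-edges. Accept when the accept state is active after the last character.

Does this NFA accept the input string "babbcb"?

start: ε-closure({0}) = {0,1,2}
'b' @ 1: {3,4}
'a' @ 2: {5,6}
'b' @ 3: {7,8}
'b' @ 4: {9,10}
'c' @ 5: {11,12}
'b' @ 6: {1,2,13}  (accept∈set)
after full input: {1,2,13}  (accept=1 in)

Answer: ACCEPT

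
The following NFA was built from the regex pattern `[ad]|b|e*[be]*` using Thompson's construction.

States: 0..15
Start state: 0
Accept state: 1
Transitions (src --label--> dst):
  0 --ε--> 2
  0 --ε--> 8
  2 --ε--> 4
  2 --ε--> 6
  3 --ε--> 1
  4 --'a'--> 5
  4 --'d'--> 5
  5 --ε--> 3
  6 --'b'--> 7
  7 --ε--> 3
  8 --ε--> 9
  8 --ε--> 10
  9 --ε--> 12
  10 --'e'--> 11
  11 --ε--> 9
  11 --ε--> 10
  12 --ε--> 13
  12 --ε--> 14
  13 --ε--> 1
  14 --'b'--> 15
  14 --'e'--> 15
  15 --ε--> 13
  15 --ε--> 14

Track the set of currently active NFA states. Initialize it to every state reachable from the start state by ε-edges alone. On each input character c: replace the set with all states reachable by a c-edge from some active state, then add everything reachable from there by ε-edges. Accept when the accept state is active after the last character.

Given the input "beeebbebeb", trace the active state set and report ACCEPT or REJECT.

Answer: ACCEPT

Steps:
start: ε-closure({0}) = {0,1,2,4,6,8,9,10,12,13,14}
'b' @ 1: {1,3,7,13,14,15}  [accepting]
'e' @ 2: {1,13,14,15}  [accepting]
'e' @ 3: {1,13,14,15}  [accepting]
'e' @ 4: {1,13,14,15}  [accepting]
'b' @ 5: {1,13,14,15}  [accepting]
'b' @ 6: {1,13,14,15}  [accepting]
'e' @ 7: {1,13,14,15}  [accepting]
'b' @ 8: {1,13,14,15}  [accepting]
'e' @ 9: {1,13,14,15}  [accepting]
'b' @ 10: {1,13,14,15}  [accepting]
final: {1,13,14,15}; accept 1 in set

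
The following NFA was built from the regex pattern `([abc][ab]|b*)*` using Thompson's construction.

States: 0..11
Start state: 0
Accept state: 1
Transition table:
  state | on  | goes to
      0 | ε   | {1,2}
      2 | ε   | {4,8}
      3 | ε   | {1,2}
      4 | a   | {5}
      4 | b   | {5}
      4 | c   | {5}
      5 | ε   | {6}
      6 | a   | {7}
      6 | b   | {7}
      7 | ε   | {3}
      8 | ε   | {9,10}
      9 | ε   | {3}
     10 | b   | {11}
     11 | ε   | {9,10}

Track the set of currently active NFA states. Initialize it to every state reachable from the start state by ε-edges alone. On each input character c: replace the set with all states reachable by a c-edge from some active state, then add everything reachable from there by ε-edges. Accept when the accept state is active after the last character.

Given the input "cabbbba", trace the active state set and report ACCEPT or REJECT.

Answer: ACCEPT

Steps:
initial (ε-close {0}): {0,1,2,3,4,8,9,10}
'c' @ 1: {5,6}
'a' @ 2: {1,2,3,4,7,8,9,10}  [accepting]
'b' @ 3: {1,2,3,4,5,6,8,9,10,11}  [accepting]
'b' @ 4: {1,2,3,4,5,6,7,8,9,10,11}  [accepting]
'b' @ 5: {1,2,3,4,5,6,7,8,9,10,11}  [accepting]
'b' @ 6: {1,2,3,4,5,6,7,8,9,10,11}  [accepting]
'a' @ 7: {1,2,3,4,5,6,7,8,9,10}  [accepting]
end set {1,2,3,4,5,6,7,8,9,10} — state 1 in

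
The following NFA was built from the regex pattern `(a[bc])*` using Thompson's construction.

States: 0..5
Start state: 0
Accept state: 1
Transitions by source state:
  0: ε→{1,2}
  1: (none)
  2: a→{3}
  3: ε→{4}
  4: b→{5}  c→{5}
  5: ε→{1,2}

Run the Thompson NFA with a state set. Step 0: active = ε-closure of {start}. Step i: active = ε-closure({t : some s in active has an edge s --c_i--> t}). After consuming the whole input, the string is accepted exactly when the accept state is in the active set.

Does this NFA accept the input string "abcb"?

initial (ε-close {0}): {0,1,2}
'a' @ 1: {3,4}
'b' @ 2: {1,2,5}  (accept∈set)
'c' @ 3: {}  — state set empty
rest 'b' ignored (set empty)
end set {} — state 1 not in

Answer: REJECT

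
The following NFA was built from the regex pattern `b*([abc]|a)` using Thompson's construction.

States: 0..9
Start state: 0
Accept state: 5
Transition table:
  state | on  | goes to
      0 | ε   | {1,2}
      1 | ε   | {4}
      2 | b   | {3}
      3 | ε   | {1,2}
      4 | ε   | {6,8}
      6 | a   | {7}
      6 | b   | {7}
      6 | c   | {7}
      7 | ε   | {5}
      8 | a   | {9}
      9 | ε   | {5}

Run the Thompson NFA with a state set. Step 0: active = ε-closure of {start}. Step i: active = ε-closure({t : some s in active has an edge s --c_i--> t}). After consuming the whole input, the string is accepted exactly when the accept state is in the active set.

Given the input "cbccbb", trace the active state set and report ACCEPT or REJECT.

start: ε-closure({0}) = {0,1,2,4,6,8}
'c' @ 1: {5,7}  [accepting]
'b' @ 2: {}  — state set empty
rest 'ccbb' ignored (set empty)
after full input: {}  (accept=5 not in)

Answer: REJECT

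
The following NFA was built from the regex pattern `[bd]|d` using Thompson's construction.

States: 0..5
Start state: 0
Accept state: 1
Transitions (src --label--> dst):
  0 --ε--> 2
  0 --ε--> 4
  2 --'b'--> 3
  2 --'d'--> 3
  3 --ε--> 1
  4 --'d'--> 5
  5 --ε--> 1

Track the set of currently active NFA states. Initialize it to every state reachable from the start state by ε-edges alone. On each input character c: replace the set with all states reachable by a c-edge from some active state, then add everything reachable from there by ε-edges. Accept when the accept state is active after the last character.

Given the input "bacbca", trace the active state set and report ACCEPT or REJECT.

Answer: REJECT

Derivation:
start: ε-closure({0}) = {0,2,4}
'b' @ 1: {1,3}  [accepting]
'a' @ 2: {}  — no active states
rest 'cbca' ignored (set empty)
after full input: {}  (accept=1 not in)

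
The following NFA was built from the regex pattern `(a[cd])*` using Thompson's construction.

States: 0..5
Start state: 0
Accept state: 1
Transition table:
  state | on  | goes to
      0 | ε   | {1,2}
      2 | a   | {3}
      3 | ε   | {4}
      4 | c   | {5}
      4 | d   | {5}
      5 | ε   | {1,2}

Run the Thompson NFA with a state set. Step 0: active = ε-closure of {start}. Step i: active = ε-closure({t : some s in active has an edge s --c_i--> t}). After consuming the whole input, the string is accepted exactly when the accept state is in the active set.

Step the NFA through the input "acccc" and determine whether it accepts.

start: ε-closure({0}) = {0,1,2}
'a' @ 1: {3,4}
'c' @ 2: {1,2,5}  [accepting]
'c' @ 3: {}  — state set empty
rest 'cc' ignored (set empty)
after full input: {}  (accept=1 not in)

Answer: REJECT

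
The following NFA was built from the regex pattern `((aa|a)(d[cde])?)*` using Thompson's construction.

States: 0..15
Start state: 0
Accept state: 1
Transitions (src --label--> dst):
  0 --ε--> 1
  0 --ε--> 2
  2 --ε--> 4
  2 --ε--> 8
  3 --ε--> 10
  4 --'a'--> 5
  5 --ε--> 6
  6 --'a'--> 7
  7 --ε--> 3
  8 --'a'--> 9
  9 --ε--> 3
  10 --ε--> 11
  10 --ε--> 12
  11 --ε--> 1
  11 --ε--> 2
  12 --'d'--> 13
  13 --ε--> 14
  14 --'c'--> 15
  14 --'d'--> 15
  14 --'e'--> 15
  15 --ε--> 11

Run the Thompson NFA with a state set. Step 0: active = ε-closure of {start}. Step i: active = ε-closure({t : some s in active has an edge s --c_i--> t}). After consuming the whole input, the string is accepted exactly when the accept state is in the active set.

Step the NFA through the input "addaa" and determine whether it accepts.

Answer: ACCEPT

Trace:
S₀ = ε-closure({0}) = {0,1,2,4,8}
'a' @ 1: {1,2,3,4,5,6,8,9,10,11,12}  [accepting]
'd' @ 2: {13,14}
'd' @ 3: {1,2,4,8,11,15}  [accepting]
'a' @ 4: {1,2,3,4,5,6,8,9,10,11,12}  [accepting]
'a' @ 5: {1,2,3,4,5,6,7,8,9,10,11,12}  [accepting]
end set {1,2,3,4,5,6,7,8,9,10,11,12} — state 1 in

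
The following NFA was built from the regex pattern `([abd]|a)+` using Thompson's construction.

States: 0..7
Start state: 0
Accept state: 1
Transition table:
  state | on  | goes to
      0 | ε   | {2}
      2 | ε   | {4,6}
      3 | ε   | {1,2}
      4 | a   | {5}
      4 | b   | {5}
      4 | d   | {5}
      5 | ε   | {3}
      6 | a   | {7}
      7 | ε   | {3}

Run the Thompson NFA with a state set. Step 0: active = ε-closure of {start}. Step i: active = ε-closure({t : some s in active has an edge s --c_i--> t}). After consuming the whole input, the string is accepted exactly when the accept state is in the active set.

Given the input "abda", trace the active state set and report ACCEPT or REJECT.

start: ε-closure({0}) = {0,2,4,6}
'a' @ 1: {1,2,3,4,5,6,7}  ✓accept
'b' @ 2: {1,2,3,4,5,6}  ✓accept
'd' @ 3: {1,2,3,4,5,6}  ✓accept
'a' @ 4: {1,2,3,4,5,6,7}  ✓accept
end set {1,2,3,4,5,6,7} — state 1 in

Answer: ACCEPT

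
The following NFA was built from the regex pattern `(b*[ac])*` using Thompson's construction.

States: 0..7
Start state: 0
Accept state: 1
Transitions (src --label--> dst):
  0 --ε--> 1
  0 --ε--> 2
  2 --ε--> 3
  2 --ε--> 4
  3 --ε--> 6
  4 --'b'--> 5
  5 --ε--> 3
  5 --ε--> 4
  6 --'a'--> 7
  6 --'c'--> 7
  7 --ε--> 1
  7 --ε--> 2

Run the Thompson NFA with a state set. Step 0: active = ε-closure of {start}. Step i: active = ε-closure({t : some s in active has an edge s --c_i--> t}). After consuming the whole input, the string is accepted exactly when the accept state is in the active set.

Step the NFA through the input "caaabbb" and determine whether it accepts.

Answer: REJECT

Steps:
S₀ = ε-closure({0}) = {0,1,2,3,4,6}
'c' @ 1: {1,2,3,4,6,7}  (accept∈set)
'a' @ 2: {1,2,3,4,6,7}  (accept∈set)
'a' @ 3: {1,2,3,4,6,7}  (accept∈set)
'a' @ 4: {1,2,3,4,6,7}  (accept∈set)
'b' @ 5: {3,4,5,6}
'b' @ 6: {3,4,5,6}
'b' @ 7: {3,4,5,6}
final: {3,4,5,6}; accept 1 not in set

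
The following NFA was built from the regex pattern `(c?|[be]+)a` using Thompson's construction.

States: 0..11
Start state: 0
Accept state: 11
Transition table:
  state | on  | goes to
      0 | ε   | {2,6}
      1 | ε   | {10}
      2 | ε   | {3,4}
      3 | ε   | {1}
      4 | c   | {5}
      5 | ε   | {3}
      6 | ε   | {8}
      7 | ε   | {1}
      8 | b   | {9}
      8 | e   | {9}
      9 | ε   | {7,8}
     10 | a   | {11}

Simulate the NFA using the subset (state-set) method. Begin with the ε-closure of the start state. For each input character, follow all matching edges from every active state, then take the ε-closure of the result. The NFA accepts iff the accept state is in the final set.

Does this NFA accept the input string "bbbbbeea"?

start: ε-closure({0}) = {0,1,2,3,4,6,8,10}
'b' @ 1: {1,7,8,9,10}
'b' @ 2: {1,7,8,9,10}
'b' @ 3: {1,7,8,9,10}
'b' @ 4: {1,7,8,9,10}
'b' @ 5: {1,7,8,9,10}
'e' @ 6: {1,7,8,9,10}
'e' @ 7: {1,7,8,9,10}
'a' @ 8: {11}  [accepting]
end set {11} — state 11 in

Answer: ACCEPT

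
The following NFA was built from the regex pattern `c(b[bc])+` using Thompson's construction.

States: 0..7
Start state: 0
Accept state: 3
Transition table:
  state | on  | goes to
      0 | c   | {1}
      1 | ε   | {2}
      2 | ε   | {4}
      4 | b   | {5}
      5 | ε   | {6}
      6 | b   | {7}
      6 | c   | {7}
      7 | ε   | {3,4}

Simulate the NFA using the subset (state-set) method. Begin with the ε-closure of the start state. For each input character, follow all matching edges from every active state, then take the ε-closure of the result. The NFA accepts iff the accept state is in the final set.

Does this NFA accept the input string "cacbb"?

Answer: REJECT

Trace:
start: ε-closure({0}) = {0}
'c' @ 1: {1,2,4}
'a' @ 2: {}  — no active states
rest 'cbb' ignored (set empty)
final: {}; accept 3 not in set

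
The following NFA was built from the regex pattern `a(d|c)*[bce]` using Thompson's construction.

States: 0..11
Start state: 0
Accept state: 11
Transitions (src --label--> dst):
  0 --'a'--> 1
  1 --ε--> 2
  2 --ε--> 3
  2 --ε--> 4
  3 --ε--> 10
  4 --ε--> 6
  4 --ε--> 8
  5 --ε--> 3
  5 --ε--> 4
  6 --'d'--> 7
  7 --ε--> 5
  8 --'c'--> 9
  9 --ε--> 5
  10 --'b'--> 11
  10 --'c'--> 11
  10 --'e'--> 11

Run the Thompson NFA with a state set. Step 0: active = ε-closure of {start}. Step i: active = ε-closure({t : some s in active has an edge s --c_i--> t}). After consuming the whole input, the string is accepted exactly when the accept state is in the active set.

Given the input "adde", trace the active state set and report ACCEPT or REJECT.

initial (ε-close {0}): {0}
'a' @ 1: {1,2,3,4,6,8,10}
'd' @ 2: {3,4,5,6,7,8,10}
'd' @ 3: {3,4,5,6,7,8,10}
'e' @ 4: {11}  [accepting]
after full input: {11}  (accept=11 in)

Answer: ACCEPT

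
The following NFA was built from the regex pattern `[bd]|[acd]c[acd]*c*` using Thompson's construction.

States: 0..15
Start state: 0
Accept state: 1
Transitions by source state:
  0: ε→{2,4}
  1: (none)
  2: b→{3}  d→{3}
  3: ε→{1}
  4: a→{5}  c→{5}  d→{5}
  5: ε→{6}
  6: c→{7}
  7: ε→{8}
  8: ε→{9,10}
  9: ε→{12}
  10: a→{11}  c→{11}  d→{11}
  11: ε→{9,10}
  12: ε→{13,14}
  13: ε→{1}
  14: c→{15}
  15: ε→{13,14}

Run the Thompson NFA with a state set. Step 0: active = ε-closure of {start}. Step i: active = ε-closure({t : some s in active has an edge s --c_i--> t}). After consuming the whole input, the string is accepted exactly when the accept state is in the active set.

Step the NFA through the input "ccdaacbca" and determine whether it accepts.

S₀ = ε-closure({0}) = {0,2,4}
'c' @ 1: {5,6}
'c' @ 2: {1,7,8,9,10,12,13,14}  [accepting]
'd' @ 3: {1,9,10,11,12,13,14}  [accepting]
'a' @ 4: {1,9,10,11,12,13,14}  [accepting]
'a' @ 5: {1,9,10,11,12,13,14}  [accepting]
'c' @ 6: {1,9,10,11,12,13,14,15}  [accepting]
'b' @ 7: {}  — dead — no transitions
rest 'ca' ignored (set empty)
after full input: {}  (accept=1 not in)

Answer: REJECT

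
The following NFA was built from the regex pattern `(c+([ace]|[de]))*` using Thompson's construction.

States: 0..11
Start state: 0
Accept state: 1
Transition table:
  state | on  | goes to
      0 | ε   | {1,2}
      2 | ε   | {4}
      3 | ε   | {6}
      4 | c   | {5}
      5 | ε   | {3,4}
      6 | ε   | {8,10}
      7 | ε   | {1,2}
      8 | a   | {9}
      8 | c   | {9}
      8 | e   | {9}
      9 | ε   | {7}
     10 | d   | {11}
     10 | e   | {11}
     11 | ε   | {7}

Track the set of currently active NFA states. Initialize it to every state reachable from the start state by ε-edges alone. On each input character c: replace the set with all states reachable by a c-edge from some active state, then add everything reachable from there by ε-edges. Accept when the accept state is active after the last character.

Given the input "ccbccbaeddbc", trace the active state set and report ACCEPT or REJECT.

Answer: REJECT

Derivation:
start: ε-closure({0}) = {0,1,2,4}
'c' @ 1: {3,4,5,6,8,10}
'c' @ 2: {1,2,3,4,5,6,7,8,9,10}  ✓accept
'b' @ 3: {}  — dead — no transitions
rest 'ccbaeddbc' ignored (set empty)
end set {} — state 1 not in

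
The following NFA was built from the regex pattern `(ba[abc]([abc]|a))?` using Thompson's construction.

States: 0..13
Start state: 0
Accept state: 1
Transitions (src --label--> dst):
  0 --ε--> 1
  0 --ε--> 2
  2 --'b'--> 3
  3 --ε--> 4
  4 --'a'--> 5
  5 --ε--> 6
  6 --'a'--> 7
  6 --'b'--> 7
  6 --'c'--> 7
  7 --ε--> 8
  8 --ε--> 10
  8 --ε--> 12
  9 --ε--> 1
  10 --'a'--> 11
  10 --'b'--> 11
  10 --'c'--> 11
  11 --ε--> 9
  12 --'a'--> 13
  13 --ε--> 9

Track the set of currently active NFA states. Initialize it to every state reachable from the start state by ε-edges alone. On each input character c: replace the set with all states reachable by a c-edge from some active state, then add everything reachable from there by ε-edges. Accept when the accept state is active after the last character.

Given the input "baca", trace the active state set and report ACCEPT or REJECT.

initial (ε-close {0}): {0,1,2}
'b' @ 1: {3,4}
'a' @ 2: {5,6}
'c' @ 3: {7,8,10,12}
'a' @ 4: {1,9,11,13}  ✓accept
final: {1,9,11,13}; accept 1 in set

Answer: ACCEPT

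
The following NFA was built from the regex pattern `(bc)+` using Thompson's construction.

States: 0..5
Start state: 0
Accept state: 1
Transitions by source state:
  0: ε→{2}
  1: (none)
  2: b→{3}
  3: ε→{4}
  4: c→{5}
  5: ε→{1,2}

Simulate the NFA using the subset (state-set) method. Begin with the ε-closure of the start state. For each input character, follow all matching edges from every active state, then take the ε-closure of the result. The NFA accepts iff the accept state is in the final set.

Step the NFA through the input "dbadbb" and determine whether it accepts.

initial (ε-close {0}): {0,2}
'd' @ 1: {}  — state set empty
rest 'badbb' ignored (set empty)
final: {}; accept 1 not in set

Answer: REJECT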